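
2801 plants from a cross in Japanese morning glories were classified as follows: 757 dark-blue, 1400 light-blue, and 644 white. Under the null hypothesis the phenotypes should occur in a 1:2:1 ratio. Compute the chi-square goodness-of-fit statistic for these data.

The 1:2:1 ratio has 4 parts, so with N = 2801 the expected counts are:
  dark-blue: 2801 × 1/4 = 700.25
  light-blue: 2801 × 2/4 = 1400.5
  white: 2801 × 1/4 = 700.25
χ² = Σ (O − E)² / E
  dark-blue: (757 − 700.25)² / 700.25 = 4.5992
  light-blue: (1400 − 1400.5)² / 1400.5 = 0.0002
  white: (644 − 700.25)² / 700.25 = 4.5185
χ² = 4.5992 + 0.0002 + 4.5185 = 9.1179 ≈ 9.118

9.118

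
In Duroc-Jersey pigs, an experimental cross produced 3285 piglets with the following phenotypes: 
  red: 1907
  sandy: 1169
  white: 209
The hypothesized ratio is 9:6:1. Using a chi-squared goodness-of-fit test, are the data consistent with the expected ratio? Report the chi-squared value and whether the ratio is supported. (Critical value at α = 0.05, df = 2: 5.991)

5.171; consistent

The 9:6:1 ratio has 16 parts, so with N = 3285 the expected counts are:
  red: 3285 × 9/16 = 1847.8125
  sandy: 3285 × 6/16 = 1231.875
  white: 3285 × 1/16 = 205.3125
χ² = Σ (O − E)² / E
  red: (1907 − 1847.8125)² / 1847.8125 = 1.8958
  sandy: (1169 − 1231.875)² / 1231.875 = 3.2091
  white: (209 − 205.3125)² / 205.3125 = 0.0662
χ² = 1.8958 + 3.2091 + 0.0662 = 5.1711 ≈ 5.171
Degrees of freedom = 3 − 1 = 2; critical value at α = 0.05 is 5.991.
Since 5.171 < 5.991, we fail to reject the null hypothesis — the data are consistent with the 9:6:1 ratio.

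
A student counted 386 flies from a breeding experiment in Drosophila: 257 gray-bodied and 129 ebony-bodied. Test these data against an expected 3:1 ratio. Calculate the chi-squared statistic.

14.594

Expected counts for N = 386 under a 3:1 ratio (total parts = 4):
  gray-bodied: 386 × 3/4 = 289.5
  ebony-bodied: 386 × 1/4 = 96.5
χ² = Σ (O − E)² / E
  gray-bodied: (257 − 289.5)² / 289.5 = 3.6485
  ebony-bodied: (129 − 96.5)² / 96.5 = 10.9456
χ² = 3.6485 + 10.9456 = 14.5941 ≈ 14.594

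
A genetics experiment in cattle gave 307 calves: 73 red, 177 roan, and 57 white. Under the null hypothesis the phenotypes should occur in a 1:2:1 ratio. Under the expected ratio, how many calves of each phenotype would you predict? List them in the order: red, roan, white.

Expected counts for N = 307 under a 1:2:1 ratio (total parts = 4):
  red: 307 × 1/4 = 76.75
  roan: 307 × 2/4 = 153.5
  white: 307 × 1/4 = 76.75

76.75, 153.5, 76.75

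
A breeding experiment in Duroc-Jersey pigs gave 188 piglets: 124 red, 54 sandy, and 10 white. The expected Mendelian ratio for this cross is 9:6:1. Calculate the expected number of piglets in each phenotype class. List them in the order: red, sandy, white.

105.75, 70.5, 11.75

Expected counts for N = 188 under a 9:6:1 ratio (total parts = 16):
  red: 188 × 9/16 = 105.75
  sandy: 188 × 6/16 = 70.5
  white: 188 × 1/16 = 11.75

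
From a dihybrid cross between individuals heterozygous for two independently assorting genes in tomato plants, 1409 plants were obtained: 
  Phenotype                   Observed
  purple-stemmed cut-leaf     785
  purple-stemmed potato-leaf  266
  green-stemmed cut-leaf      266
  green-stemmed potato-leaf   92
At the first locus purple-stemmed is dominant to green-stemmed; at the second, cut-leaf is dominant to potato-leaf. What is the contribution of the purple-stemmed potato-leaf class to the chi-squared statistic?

0.012

A dihybrid F₂ with independent assortment and complete dominance at both loci gives a 9:3:3:1 phenotypic ratio.
Total ratio parts = 16. Expected numbers out of 1409:
  purple-stemmed cut-leaf: 1409 × 9/16 = 792.5625
  purple-stemmed potato-leaf: 1409 × 3/16 = 264.1875
  green-stemmed cut-leaf: 1409 × 3/16 = 264.1875
  green-stemmed potato-leaf: 1409 × 1/16 = 88.0625
Contribution of purple-stemmed potato-leaf: (266 − 264.1875)² / 264.1875 = 0.0124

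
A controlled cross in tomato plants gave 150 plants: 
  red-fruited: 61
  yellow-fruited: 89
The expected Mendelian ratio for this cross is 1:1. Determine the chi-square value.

Under the 1:1 hypothesis (Σ ratio = 2, N = 150):
  red-fruited: 150 × 1/2 = 75
  yellow-fruited: 150 × 1/2 = 75
χ² = Σ (O − E)² / E
  red-fruited: (61 − 75)² / 75 = 2.6133
  yellow-fruited: (89 − 75)² / 75 = 2.6133
χ² = 2.6133 + 2.6133 = 5.2266 ≈ 5.227

5.227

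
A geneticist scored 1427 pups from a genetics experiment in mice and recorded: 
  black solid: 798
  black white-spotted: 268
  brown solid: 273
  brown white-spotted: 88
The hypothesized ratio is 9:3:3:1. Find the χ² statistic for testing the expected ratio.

0.154

The 9:3:3:1 ratio has 16 parts, so with N = 1427 the expected counts are:
  black solid: 1427 × 9/16 = 802.6875
  black white-spotted: 1427 × 3/16 = 267.5625
  brown solid: 1427 × 3/16 = 267.5625
  brown white-spotted: 1427 × 1/16 = 89.1875
χ² = Σ (O − E)² / E
  black solid: (798 − 802.6875)² / 802.6875 = 0.0274
  black white-spotted: (268 − 267.5625)² / 267.5625 = 0.0007
  brown solid: (273 − 267.5625)² / 267.5625 = 0.1105
  brown white-spotted: (88 − 89.1875)² / 89.1875 = 0.0158
χ² = 0.0274 + 0.0007 + 0.1105 + 0.0158 = 0.1544 ≈ 0.154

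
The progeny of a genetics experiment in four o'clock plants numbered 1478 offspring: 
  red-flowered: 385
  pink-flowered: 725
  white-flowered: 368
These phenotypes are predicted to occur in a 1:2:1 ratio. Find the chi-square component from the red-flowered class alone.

Total ratio parts = 4. Expected numbers out of 1478:
  red-flowered: 1478 × 1/4 = 369.5
  pink-flowered: 1478 × 2/4 = 739
  white-flowered: 1478 × 1/4 = 369.5
Contribution of red-flowered: (385 − 369.5)² / 369.5 = 0.6502

0.650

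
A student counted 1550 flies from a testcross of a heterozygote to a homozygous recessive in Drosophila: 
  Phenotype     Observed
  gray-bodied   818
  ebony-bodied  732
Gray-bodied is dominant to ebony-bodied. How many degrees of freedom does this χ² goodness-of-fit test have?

A testcross of a heterozygote (Aa × aa) gives a 1:1 phenotypic ratio.
A goodness-of-fit test with 2 phenotype classes has df = 2 − 1 = 1.

1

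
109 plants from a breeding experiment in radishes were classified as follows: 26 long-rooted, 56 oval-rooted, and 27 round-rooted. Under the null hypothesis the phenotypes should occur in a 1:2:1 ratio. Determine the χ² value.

0.101

Expected counts for N = 109 under a 1:2:1 ratio (total parts = 4):
  long-rooted: 109 × 1/4 = 27.25
  oval-rooted: 109 × 2/4 = 54.5
  round-rooted: 109 × 1/4 = 27.25
χ² = Σ (O − E)² / E
  long-rooted: (26 − 27.25)² / 27.25 = 0.0573
  oval-rooted: (56 − 54.5)² / 54.5 = 0.0413
  round-rooted: (27 − 27.25)² / 27.25 = 0.0023
χ² = 0.0573 + 0.0413 + 0.0023 = 0.1009 ≈ 0.101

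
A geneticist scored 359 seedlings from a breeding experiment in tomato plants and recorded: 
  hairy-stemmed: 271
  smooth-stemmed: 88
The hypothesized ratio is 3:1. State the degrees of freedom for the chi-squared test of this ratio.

A goodness-of-fit test with 2 phenotype classes has df = 2 − 1 = 1.

1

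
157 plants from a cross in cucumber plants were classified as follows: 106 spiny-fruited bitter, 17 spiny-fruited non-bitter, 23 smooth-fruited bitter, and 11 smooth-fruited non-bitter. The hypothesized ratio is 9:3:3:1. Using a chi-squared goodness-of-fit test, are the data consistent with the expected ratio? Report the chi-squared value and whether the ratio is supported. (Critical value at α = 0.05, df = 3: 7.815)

10.349; not consistent

Total ratio parts = 16. Expected numbers out of 157:
  spiny-fruited bitter: 157 × 9/16 = 88.3125
  spiny-fruited non-bitter: 157 × 3/16 = 29.4375
  smooth-fruited bitter: 157 × 3/16 = 29.4375
  smooth-fruited non-bitter: 157 × 1/16 = 9.8125
χ² = Σ (O − E)² / E
  spiny-fruited bitter: (106 − 88.3125)² / 88.3125 = 3.5425
  spiny-fruited non-bitter: (17 − 29.4375)² / 29.4375 = 5.2549
  smooth-fruited bitter: (23 − 29.4375)² / 29.4375 = 1.4078
  smooth-fruited non-bitter: (11 − 9.8125)² / 9.8125 = 0.1437
χ² = 3.5425 + 5.2549 + 1.4078 + 0.1437 = 10.3489 ≈ 10.349
Degrees of freedom = 4 − 1 = 3; critical value at α = 0.05 is 7.815.
Since 10.349 > 7.815, we reject the null hypothesis — the data do not fit the 9:3:3:1 ratio.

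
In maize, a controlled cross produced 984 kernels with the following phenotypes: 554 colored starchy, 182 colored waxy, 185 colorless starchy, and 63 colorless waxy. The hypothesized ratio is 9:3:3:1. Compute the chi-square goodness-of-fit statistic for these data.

0.072

Total ratio parts = 16. Expected numbers out of 984:
  colored starchy: 984 × 9/16 = 553.5
  colored waxy: 984 × 3/16 = 184.5
  colorless starchy: 984 × 3/16 = 184.5
  colorless waxy: 984 × 1/16 = 61.5
χ² = Σ (O − E)² / E
  colored starchy: (554 − 553.5)² / 553.5 = 0.0005
  colored waxy: (182 − 184.5)² / 184.5 = 0.0339
  colorless starchy: (185 − 184.5)² / 184.5 = 0.0014
  colorless waxy: (63 − 61.5)² / 61.5 = 0.0366
χ² = 0.0005 + 0.0339 + 0.0014 + 0.0366 = 0.0724 ≈ 0.072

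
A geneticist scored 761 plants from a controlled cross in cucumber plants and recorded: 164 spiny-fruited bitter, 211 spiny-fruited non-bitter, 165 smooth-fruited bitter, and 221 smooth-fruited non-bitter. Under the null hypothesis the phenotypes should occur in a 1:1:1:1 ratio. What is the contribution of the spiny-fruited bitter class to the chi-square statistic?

3.622

The 1:1:1:1 ratio has 4 parts, so with N = 761 the expected counts are:
  spiny-fruited bitter: 761 × 1/4 = 190.25
  spiny-fruited non-bitter: 761 × 1/4 = 190.25
  smooth-fruited bitter: 761 × 1/4 = 190.25
  smooth-fruited non-bitter: 761 × 1/4 = 190.25
Contribution of spiny-fruited bitter: (164 − 190.25)² / 190.25 = 3.6219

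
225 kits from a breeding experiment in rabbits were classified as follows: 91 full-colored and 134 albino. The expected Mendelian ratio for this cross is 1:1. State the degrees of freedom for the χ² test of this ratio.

1

A goodness-of-fit test with 2 phenotype classes has df = 2 − 1 = 1.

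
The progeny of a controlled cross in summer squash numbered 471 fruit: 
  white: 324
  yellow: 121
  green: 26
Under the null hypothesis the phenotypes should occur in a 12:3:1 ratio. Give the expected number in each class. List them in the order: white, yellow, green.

The 12:3:1 ratio has 16 parts, so with N = 471 the expected counts are:
  white: 471 × 12/16 = 353.25
  yellow: 471 × 3/16 = 88.3125
  green: 471 × 1/16 = 29.4375

353.25, 88.3125, 29.4375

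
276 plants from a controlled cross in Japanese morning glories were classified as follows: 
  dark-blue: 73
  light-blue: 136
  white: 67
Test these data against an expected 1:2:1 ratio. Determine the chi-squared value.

Under the 1:2:1 hypothesis (Σ ratio = 4, N = 276):
  dark-blue: 276 × 1/4 = 69
  light-blue: 276 × 2/4 = 138
  white: 276 × 1/4 = 69
χ² = Σ (O − E)² / E
  dark-blue: (73 − 69)² / 69 = 0.2319
  light-blue: (136 − 138)² / 138 = 0.0290
  white: (67 − 69)² / 69 = 0.0580
χ² = 0.2319 + 0.0290 + 0.0580 = 0.3189 ≈ 0.319

0.319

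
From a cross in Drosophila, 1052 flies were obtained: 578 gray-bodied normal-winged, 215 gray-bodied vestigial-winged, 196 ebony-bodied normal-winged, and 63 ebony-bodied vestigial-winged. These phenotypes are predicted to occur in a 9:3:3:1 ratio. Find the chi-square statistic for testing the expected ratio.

2.040

The 9:3:3:1 ratio has 16 parts, so with N = 1052 the expected counts are:
  gray-bodied normal-winged: 1052 × 9/16 = 591.75
  gray-bodied vestigial-winged: 1052 × 3/16 = 197.25
  ebony-bodied normal-winged: 1052 × 3/16 = 197.25
  ebony-bodied vestigial-winged: 1052 × 1/16 = 65.75
χ² = Σ (O − E)² / E
  gray-bodied normal-winged: (578 − 591.75)² / 591.75 = 0.3195
  gray-bodied vestigial-winged: (215 − 197.25)² / 197.25 = 1.5973
  ebony-bodied normal-winged: (196 − 197.25)² / 197.25 = 0.0079
  ebony-bodied vestigial-winged: (63 − 65.75)² / 65.75 = 0.1150
χ² = 0.3195 + 1.5973 + 0.0079 + 0.1150 = 2.0397 ≈ 2.040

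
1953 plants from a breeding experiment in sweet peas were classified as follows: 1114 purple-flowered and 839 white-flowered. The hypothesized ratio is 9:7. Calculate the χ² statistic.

0.496

Under the 9:7 hypothesis (Σ ratio = 16, N = 1953):
  purple-flowered: 1953 × 9/16 = 1098.5625
  white-flowered: 1953 × 7/16 = 854.4375
χ² = Σ (O − E)² / E
  purple-flowered: (1114 − 1098.5625)² / 1098.5625 = 0.2169
  white-flowered: (839 − 854.4375)² / 854.4375 = 0.2789
χ² = 0.2169 + 0.2789 = 0.4958 ≈ 0.496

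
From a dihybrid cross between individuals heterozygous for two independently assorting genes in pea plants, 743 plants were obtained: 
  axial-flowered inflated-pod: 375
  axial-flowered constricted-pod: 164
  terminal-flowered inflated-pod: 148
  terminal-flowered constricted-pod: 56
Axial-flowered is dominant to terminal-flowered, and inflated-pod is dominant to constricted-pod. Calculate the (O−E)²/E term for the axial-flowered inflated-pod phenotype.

4.411

A dihybrid F₂ with independent assortment and complete dominance at both loci gives a 9:3:3:1 phenotypic ratio.
The 9:3:3:1 ratio has 16 parts, so with N = 743 the expected counts are:
  axial-flowered inflated-pod: 743 × 9/16 = 417.9375
  axial-flowered constricted-pod: 743 × 3/16 = 139.3125
  terminal-flowered inflated-pod: 743 × 3/16 = 139.3125
  terminal-flowered constricted-pod: 743 × 1/16 = 46.4375
Contribution of axial-flowered inflated-pod: (375 − 417.9375)² / 417.9375 = 4.4113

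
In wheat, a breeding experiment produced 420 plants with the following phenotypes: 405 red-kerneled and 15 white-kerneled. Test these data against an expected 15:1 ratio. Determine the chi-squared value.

5.143

The 15:1 ratio has 16 parts, so with N = 420 the expected counts are:
  red-kerneled: 420 × 15/16 = 393.75
  white-kerneled: 420 × 1/16 = 26.25
χ² = Σ (O − E)² / E
  red-kerneled: (405 − 393.75)² / 393.75 = 0.3214
  white-kerneled: (15 − 26.25)² / 26.25 = 4.8214
χ² = 0.3214 + 4.8214 = 5.1428 ≈ 5.143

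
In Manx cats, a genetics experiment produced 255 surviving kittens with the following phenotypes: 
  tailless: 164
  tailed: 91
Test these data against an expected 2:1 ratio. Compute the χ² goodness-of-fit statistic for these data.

0.635

Expected counts for N = 255 under a 2:1 ratio (total parts = 3):
  tailless: 255 × 2/3 = 170
  tailed: 255 × 1/3 = 85
χ² = Σ (O − E)² / E
  tailless: (164 − 170)² / 170 = 0.2118
  tailed: (91 − 85)² / 85 = 0.4235
χ² = 0.2118 + 0.4235 = 0.6353 ≈ 0.635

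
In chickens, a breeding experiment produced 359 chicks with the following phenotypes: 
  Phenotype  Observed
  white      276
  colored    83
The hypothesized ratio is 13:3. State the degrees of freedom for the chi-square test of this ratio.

A goodness-of-fit test with 2 phenotype classes has df = 2 − 1 = 1.

1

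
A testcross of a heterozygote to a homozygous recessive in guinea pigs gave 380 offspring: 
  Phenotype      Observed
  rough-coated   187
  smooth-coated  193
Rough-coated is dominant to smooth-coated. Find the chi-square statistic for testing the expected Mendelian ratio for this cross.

0.095

A testcross of a heterozygote (Aa × aa) gives a 1:1 phenotypic ratio.
Expected counts for N = 380 under a 1:1 ratio (total parts = 2):
  rough-coated: 380 × 1/2 = 190
  smooth-coated: 380 × 1/2 = 190
χ² = Σ (O − E)² / E
  rough-coated: (187 − 190)² / 190 = 0.0474
  smooth-coated: (193 − 190)² / 190 = 0.0474
χ² = 0.0474 + 0.0474 = 0.0948 ≈ 0.095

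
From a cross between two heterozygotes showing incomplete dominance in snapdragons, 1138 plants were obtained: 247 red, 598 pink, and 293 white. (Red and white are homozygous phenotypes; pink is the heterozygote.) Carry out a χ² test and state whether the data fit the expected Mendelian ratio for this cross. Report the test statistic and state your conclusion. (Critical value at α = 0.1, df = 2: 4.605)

6.675; not consistent

With incomplete dominance, a heterozygote × heterozygote cross gives a 1:2:1 phenotypic ratio.
Total ratio parts = 4. Expected numbers out of 1138:
  red: 1138 × 1/4 = 284.5
  pink: 1138 × 2/4 = 569
  white: 1138 × 1/4 = 284.5
χ² = Σ (O − E)² / E
  red: (247 − 284.5)² / 284.5 = 4.9429
  pink: (598 − 569)² / 569 = 1.4780
  white: (293 − 284.5)² / 284.5 = 0.2540
χ² = 4.9429 + 1.4780 + 0.2540 = 6.6749 ≈ 6.675
Degrees of freedom = 3 − 1 = 2; critical value at α = 0.1 is 4.605.
Since 6.675 > 4.605, we reject the null hypothesis — the data do not fit the 1:2:1 ratio.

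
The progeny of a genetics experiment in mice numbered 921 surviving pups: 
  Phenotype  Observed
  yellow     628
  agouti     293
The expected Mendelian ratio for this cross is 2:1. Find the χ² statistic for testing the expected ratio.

The 2:1 ratio has 3 parts, so with N = 921 the expected counts are:
  yellow: 921 × 2/3 = 614
  agouti: 921 × 1/3 = 307
χ² = Σ (O − E)² / E
  yellow: (628 − 614)² / 614 = 0.3192
  agouti: (293 − 307)² / 307 = 0.6384
χ² = 0.3192 + 0.6384 = 0.9576 ≈ 0.958

0.958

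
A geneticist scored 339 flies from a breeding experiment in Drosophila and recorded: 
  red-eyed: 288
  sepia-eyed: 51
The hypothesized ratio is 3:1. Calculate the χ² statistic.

17.920

The 3:1 ratio has 4 parts, so with N = 339 the expected counts are:
  red-eyed: 339 × 3/4 = 254.25
  sepia-eyed: 339 × 1/4 = 84.75
χ² = Σ (O − E)² / E
  red-eyed: (288 − 254.25)² / 254.25 = 4.4801
  sepia-eyed: (51 − 84.75)² / 84.75 = 13.4403
χ² = 4.4801 + 13.4403 = 17.9204 ≈ 17.920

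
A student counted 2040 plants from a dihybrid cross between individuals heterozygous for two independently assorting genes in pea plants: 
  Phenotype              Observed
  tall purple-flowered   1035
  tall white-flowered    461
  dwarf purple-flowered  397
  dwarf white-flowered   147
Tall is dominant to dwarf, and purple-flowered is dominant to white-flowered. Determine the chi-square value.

30.672

A dihybrid F₂ with independent assortment and complete dominance at both loci gives a 9:3:3:1 phenotypic ratio.
Total ratio parts = 16. Expected numbers out of 2040:
  tall purple-flowered: 2040 × 9/16 = 1147.5
  tall white-flowered: 2040 × 3/16 = 382.5
  dwarf purple-flowered: 2040 × 3/16 = 382.5
  dwarf white-flowered: 2040 × 1/16 = 127.5
χ² = Σ (O − E)² / E
  tall purple-flowered: (1035 − 1147.5)² / 1147.5 = 11.0294
  tall white-flowered: (461 − 382.5)² / 382.5 = 16.1105
  dwarf purple-flowered: (397 − 382.5)² / 382.5 = 0.5497
  dwarf white-flowered: (147 − 127.5)² / 127.5 = 2.9824
χ² = 11.0294 + 16.1105 + 0.5497 + 2.9824 = 30.672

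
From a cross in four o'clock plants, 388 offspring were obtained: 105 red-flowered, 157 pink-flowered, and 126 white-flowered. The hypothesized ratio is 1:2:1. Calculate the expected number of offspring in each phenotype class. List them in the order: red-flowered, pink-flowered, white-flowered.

Expected counts for N = 388 under a 1:2:1 ratio (total parts = 4):
  red-flowered: 388 × 1/4 = 97
  pink-flowered: 388 × 2/4 = 194
  white-flowered: 388 × 1/4 = 97

97, 194, 97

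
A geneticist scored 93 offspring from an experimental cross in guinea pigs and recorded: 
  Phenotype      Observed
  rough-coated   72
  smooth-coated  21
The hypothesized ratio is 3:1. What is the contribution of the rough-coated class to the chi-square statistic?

0.073

Total ratio parts = 4. Expected numbers out of 93:
  rough-coated: 93 × 3/4 = 69.75
  smooth-coated: 93 × 1/4 = 23.25
Contribution of rough-coated: (72 − 69.75)² / 69.75 = 0.0726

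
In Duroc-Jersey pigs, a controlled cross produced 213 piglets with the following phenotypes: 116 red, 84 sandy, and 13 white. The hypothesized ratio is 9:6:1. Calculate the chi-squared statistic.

Expected counts for N = 213 under a 9:6:1 ratio (total parts = 16):
  red: 213 × 9/16 = 119.8125
  sandy: 213 × 6/16 = 79.875
  white: 213 × 1/16 = 13.3125
χ² = Σ (O − E)² / E
  red: (116 − 119.8125)² / 119.8125 = 0.1213
  sandy: (84 − 79.875)² / 79.875 = 0.2130
  white: (13 − 13.3125)² / 13.3125 = 0.0073
χ² = 0.1213 + 0.2130 + 0.0073 = 0.3416 ≈ 0.342

0.342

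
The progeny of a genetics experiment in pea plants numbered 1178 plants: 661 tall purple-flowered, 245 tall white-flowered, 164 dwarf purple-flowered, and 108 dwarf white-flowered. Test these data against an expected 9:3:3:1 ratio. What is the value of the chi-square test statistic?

Under the 9:3:3:1 hypothesis (Σ ratio = 16, N = 1178):
  tall purple-flowered: 1178 × 9/16 = 662.625
  tall white-flowered: 1178 × 3/16 = 220.875
  dwarf purple-flowered: 1178 × 3/16 = 220.875
  dwarf white-flowered: 1178 × 1/16 = 73.625
χ² = Σ (O − E)² / E
  tall purple-flowered: (661 − 662.625)² / 662.625 = 0.0040
  tall white-flowered: (245 − 220.875)² / 220.875 = 2.6350
  dwarf purple-flowered: (164 − 220.875)² / 220.875 = 14.6452
  dwarf white-flowered: (108 − 73.625)² / 73.625 = 16.0494
χ² = 0.0040 + 2.6350 + 14.6452 + 16.0494 = 33.3336 ≈ 33.334

33.334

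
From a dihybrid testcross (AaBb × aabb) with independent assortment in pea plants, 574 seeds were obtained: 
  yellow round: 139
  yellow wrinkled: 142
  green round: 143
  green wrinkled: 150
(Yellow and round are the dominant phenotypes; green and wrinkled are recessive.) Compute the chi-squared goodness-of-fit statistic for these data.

0.453

A dihybrid testcross with independent assortment gives a 1:1:1:1 ratio.
Expected counts for N = 574 under a 1:1:1:1 ratio (total parts = 4):
  yellow round: 574 × 1/4 = 143.5
  yellow wrinkled: 574 × 1/4 = 143.5
  green round: 574 × 1/4 = 143.5
  green wrinkled: 574 × 1/4 = 143.5
χ² = Σ (O − E)² / E
  yellow round: (139 − 143.5)² / 143.5 = 0.1411
  yellow wrinkled: (142 − 143.5)² / 143.5 = 0.0157
  green round: (143 − 143.5)² / 143.5 = 0.0017
  green wrinkled: (150 − 143.5)² / 143.5 = 0.2944
χ² = 0.1411 + 0.0157 + 0.0017 + 0.2944 = 0.4529 ≈ 0.453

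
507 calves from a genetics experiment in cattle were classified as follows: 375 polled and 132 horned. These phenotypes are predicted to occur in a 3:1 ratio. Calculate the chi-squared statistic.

Expected counts for N = 507 under a 3:1 ratio (total parts = 4):
  polled: 507 × 3/4 = 380.25
  horned: 507 × 1/4 = 126.75
χ² = Σ (O − E)² / E
  polled: (375 − 380.25)² / 380.25 = 0.0725
  horned: (132 − 126.75)² / 126.75 = 0.2175
χ² = 0.0725 + 0.2175 = 0.290

0.290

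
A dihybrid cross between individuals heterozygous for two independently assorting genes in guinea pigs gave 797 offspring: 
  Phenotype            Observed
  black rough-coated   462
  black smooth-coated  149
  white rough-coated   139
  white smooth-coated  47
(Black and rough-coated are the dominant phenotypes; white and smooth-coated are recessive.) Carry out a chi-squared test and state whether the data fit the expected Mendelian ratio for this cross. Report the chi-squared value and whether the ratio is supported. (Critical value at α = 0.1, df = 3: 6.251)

A dihybrid F₂ with independent assortment and complete dominance at both loci gives a 9:3:3:1 phenotypic ratio.
Total ratio parts = 16. Expected numbers out of 797:
  black rough-coated: 797 × 9/16 = 448.3125
  black smooth-coated: 797 × 3/16 = 149.4375
  white rough-coated: 797 × 3/16 = 149.4375
  white smooth-coated: 797 × 1/16 = 49.8125
χ² = Σ (O − E)² / E
  black rough-coated: (462 − 448.3125)² / 448.3125 = 0.4179
  black smooth-coated: (149 − 149.4375)² / 149.4375 = 0.0013
  white rough-coated: (139 − 149.4375)² / 149.4375 = 0.7290
  white smooth-coated: (47 − 49.8125)² / 49.8125 = 0.1588
χ² = 0.4179 + 0.0013 + 0.7290 + 0.1588 = 1.307
Degrees of freedom = 4 − 1 = 3; critical value at α = 0.1 is 6.251.
Since 1.307 < 6.251, we fail to reject the null hypothesis — the data are consistent with the 9:3:3:1 ratio.

1.307; consistent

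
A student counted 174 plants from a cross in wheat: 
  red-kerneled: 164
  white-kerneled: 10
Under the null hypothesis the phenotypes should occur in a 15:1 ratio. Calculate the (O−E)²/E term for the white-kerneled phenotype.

Expected counts for N = 174 under a 15:1 ratio (total parts = 16):
  red-kerneled: 174 × 15/16 = 163.125
  white-kerneled: 174 × 1/16 = 10.875
Contribution of white-kerneled: (10 − 10.875)² / 10.875 = 0.0704

0.070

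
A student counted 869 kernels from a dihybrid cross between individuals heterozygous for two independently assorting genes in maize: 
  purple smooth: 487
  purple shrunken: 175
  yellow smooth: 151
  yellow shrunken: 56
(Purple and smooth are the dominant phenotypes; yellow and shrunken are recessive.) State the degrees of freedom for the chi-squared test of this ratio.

3

A dihybrid F₂ with independent assortment and complete dominance at both loci gives a 9:3:3:1 phenotypic ratio.
A goodness-of-fit test with 4 phenotype classes has df = 4 − 1 = 3.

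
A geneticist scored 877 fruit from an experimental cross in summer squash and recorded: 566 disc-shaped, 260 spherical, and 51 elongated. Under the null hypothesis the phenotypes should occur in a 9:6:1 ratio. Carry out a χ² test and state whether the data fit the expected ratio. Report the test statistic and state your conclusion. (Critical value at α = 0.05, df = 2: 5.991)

25.400; not consistent

Under the 9:6:1 hypothesis (Σ ratio = 16, N = 877):
  disc-shaped: 877 × 9/16 = 493.3125
  spherical: 877 × 6/16 = 328.875
  elongated: 877 × 1/16 = 54.8125
χ² = Σ (O − E)² / E
  disc-shaped: (566 − 493.3125)² / 493.3125 = 10.7102
  spherical: (260 − 328.875)² / 328.875 = 14.4242
  elongated: (51 − 54.8125)² / 54.8125 = 0.2652
χ² = 10.7102 + 14.4242 + 0.2652 = 25.3996 ≈ 25.400
Degrees of freedom = 3 − 1 = 2; critical value at α = 0.05 is 5.991.
Since 25.400 > 5.991, we reject the null hypothesis — the data do not fit the 9:6:1 ratio.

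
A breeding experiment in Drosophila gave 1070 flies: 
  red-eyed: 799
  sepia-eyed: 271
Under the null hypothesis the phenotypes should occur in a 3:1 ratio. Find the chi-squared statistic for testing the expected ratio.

Expected counts for N = 1070 under a 3:1 ratio (total parts = 4):
  red-eyed: 1070 × 3/4 = 802.5
  sepia-eyed: 1070 × 1/4 = 267.5
χ² = Σ (O − E)² / E
  red-eyed: (799 − 802.5)² / 802.5 = 0.0153
  sepia-eyed: (271 − 267.5)² / 267.5 = 0.0458
χ² = 0.0153 + 0.0458 = 0.0611 ≈ 0.061

0.061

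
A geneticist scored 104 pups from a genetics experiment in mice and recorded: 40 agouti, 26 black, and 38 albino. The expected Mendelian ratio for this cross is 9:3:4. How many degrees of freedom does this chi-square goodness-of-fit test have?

A goodness-of-fit test with 3 phenotype classes has df = 3 − 1 = 2.

2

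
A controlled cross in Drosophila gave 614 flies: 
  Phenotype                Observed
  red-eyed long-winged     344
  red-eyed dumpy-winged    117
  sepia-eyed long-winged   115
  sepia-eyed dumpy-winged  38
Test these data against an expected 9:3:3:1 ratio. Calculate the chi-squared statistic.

0.040

The 9:3:3:1 ratio has 16 parts, so with N = 614 the expected counts are:
  red-eyed long-winged: 614 × 9/16 = 345.375
  red-eyed dumpy-winged: 614 × 3/16 = 115.125
  sepia-eyed long-winged: 614 × 3/16 = 115.125
  sepia-eyed dumpy-winged: 614 × 1/16 = 38.375
χ² = Σ (O − E)² / E
  red-eyed long-winged: (344 − 345.375)² / 345.375 = 0.0055
  red-eyed dumpy-winged: (117 − 115.125)² / 115.125 = 0.0305
  sepia-eyed long-winged: (115 − 115.125)² / 115.125 = 0.0001
  sepia-eyed dumpy-winged: (38 − 38.375)² / 38.375 = 0.0037
χ² = 0.0055 + 0.0305 + 0.0001 + 0.0037 = 0.0398 ≈ 0.040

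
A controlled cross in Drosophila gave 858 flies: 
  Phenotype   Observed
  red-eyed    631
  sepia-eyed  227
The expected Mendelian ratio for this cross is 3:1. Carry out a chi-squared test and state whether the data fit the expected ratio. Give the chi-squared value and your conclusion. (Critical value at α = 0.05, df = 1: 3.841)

The 3:1 ratio has 4 parts, so with N = 858 the expected counts are:
  red-eyed: 858 × 3/4 = 643.5
  sepia-eyed: 858 × 1/4 = 214.5
χ² = Σ (O − E)² / E
  red-eyed: (631 − 643.5)² / 643.5 = 0.2428
  sepia-eyed: (227 − 214.5)² / 214.5 = 0.7284
χ² = 0.2428 + 0.7284 = 0.9712 ≈ 0.971
Degrees of freedom = 2 − 1 = 1; critical value at α = 0.05 is 3.841.
Since 0.971 < 3.841, we fail to reject the null hypothesis — the data are consistent with the 3:1 ratio.

0.971; consistent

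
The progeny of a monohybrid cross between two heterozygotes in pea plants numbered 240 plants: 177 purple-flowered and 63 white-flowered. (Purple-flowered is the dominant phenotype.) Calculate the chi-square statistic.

For a monohybrid cross between heterozygotes with complete dominance, the expected phenotypic ratio is 3:1.
Expected counts for N = 240 under a 3:1 ratio (total parts = 4):
  purple-flowered: 240 × 3/4 = 180
  white-flowered: 240 × 1/4 = 60
χ² = Σ (O − E)² / E
  purple-flowered: (177 − 180)² / 180 = 0.0500
  white-flowered: (63 − 60)² / 60 = 0.1500
χ² = 0.0500 + 0.1500 = 0.200

0.200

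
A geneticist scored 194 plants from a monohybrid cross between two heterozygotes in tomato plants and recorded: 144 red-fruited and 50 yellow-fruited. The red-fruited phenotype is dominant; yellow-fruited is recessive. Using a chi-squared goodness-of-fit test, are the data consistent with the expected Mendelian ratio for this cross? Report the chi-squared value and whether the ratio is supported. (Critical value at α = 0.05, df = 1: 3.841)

For a monohybrid cross between heterozygotes with complete dominance, the expected phenotypic ratio is 3:1.
The 3:1 ratio has 4 parts, so with N = 194 the expected counts are:
  red-fruited: 194 × 3/4 = 145.5
  yellow-fruited: 194 × 1/4 = 48.5
χ² = Σ (O − E)² / E
  red-fruited: (144 − 145.5)² / 145.5 = 0.0155
  yellow-fruited: (50 − 48.5)² / 48.5 = 0.0464
χ² = 0.0155 + 0.0464 = 0.0619 ≈ 0.062
Degrees of freedom = 2 − 1 = 1; critical value at α = 0.05 is 3.841.
Since 0.062 < 3.841, we fail to reject the null hypothesis — the data are consistent with the 3:1 ratio.

0.062; consistent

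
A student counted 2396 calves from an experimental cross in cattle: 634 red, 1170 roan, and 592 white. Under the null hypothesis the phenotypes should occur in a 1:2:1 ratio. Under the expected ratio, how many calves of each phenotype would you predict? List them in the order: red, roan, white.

599, 1198, 599

Under the 1:2:1 hypothesis (Σ ratio = 4, N = 2396):
  red: 2396 × 1/4 = 599
  roan: 2396 × 2/4 = 1198
  white: 2396 × 1/4 = 599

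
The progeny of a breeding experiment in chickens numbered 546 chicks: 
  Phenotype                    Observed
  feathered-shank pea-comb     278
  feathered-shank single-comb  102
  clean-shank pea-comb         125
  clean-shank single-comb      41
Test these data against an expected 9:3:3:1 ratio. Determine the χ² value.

9.149

The 9:3:3:1 ratio has 16 parts, so with N = 546 the expected counts are:
  feathered-shank pea-comb: 546 × 9/16 = 307.125
  feathered-shank single-comb: 546 × 3/16 = 102.375
  clean-shank pea-comb: 546 × 3/16 = 102.375
  clean-shank single-comb: 546 × 1/16 = 34.125
χ² = Σ (O − E)² / E
  feathered-shank pea-comb: (278 − 307.125)² / 307.125 = 2.7620
  feathered-shank single-comb: (102 − 102.375)² / 102.375 = 0.0014
  clean-shank pea-comb: (125 − 102.375)² / 102.375 = 5.0002
  clean-shank single-comb: (41 − 34.125)² / 34.125 = 1.3851
χ² = 2.7620 + 0.0014 + 5.0002 + 1.3851 = 9.1487 ≈ 9.149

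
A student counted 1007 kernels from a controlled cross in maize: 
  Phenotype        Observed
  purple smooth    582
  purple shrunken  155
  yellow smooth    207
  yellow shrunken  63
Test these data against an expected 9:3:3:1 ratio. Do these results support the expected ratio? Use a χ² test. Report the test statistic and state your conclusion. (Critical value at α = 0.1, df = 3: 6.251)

8.235; not consistent

The 9:3:3:1 ratio has 16 parts, so with N = 1007 the expected counts are:
  purple smooth: 1007 × 9/16 = 566.4375
  purple shrunken: 1007 × 3/16 = 188.8125
  yellow smooth: 1007 × 3/16 = 188.8125
  yellow shrunken: 1007 × 1/16 = 62.9375
χ² = Σ (O − E)² / E
  purple smooth: (582 − 566.4375)² / 566.4375 = 0.4276
  purple shrunken: (155 − 188.8125)² / 188.8125 = 6.0551
  yellow smooth: (207 − 188.8125)² / 188.8125 = 1.7519
  yellow shrunken: (63 − 62.9375)² / 62.9375 = 0.0001
χ² = 0.4276 + 6.0551 + 1.7519 + 0.0001 = 8.2347 ≈ 8.235
Degrees of freedom = 4 − 1 = 3; critical value at α = 0.1 is 6.251.
Since 8.235 > 6.251, we reject the null hypothesis — the data do not fit the 9:3:3:1 ratio.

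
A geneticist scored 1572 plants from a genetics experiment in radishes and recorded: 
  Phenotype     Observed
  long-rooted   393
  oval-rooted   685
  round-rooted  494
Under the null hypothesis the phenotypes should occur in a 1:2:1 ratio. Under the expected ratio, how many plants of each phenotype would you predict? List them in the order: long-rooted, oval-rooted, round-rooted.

393, 786, 393

Under the 1:2:1 hypothesis (Σ ratio = 4, N = 1572):
  long-rooted: 1572 × 1/4 = 393
  oval-rooted: 1572 × 2/4 = 786
  round-rooted: 1572 × 1/4 = 393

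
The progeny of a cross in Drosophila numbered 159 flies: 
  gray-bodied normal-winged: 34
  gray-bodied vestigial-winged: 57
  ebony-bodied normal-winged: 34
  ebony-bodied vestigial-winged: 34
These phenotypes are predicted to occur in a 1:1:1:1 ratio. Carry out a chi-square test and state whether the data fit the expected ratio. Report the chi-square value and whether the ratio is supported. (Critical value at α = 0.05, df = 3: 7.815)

The 1:1:1:1 ratio has 4 parts, so with N = 159 the expected counts are:
  gray-bodied normal-winged: 159 × 1/4 = 39.75
  gray-bodied vestigial-winged: 159 × 1/4 = 39.75
  ebony-bodied normal-winged: 159 × 1/4 = 39.75
  ebony-bodied vestigial-winged: 159 × 1/4 = 39.75
χ² = Σ (O − E)² / E
  gray-bodied normal-winged: (34 − 39.75)² / 39.75 = 0.8318
  gray-bodied vestigial-winged: (57 − 39.75)² / 39.75 = 7.4858
  ebony-bodied normal-winged: (34 − 39.75)² / 39.75 = 0.8318
  ebony-bodied vestigial-winged: (34 − 39.75)² / 39.75 = 0.8318
χ² = 0.8318 + 7.4858 + 0.8318 + 0.8318 = 9.9812 ≈ 9.981
Degrees of freedom = 4 − 1 = 3; critical value at α = 0.05 is 7.815.
Since 9.981 > 7.815, we reject the null hypothesis — the data do not fit the 1:1:1:1 ratio.

9.981; not consistent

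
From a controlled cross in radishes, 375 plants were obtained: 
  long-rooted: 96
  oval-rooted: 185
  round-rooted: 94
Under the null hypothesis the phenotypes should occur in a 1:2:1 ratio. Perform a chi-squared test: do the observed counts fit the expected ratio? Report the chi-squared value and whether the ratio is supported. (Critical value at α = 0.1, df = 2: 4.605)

0.088; consistent

The 1:2:1 ratio has 4 parts, so with N = 375 the expected counts are:
  long-rooted: 375 × 1/4 = 93.75
  oval-rooted: 375 × 2/4 = 187.5
  round-rooted: 375 × 1/4 = 93.75
χ² = Σ (O − E)² / E
  long-rooted: (96 − 93.75)² / 93.75 = 0.0540
  oval-rooted: (185 − 187.5)² / 187.5 = 0.0333
  round-rooted: (94 − 93.75)² / 93.75 = 0.0007
χ² = 0.0540 + 0.0333 + 0.0007 = 0.088
Degrees of freedom = 3 − 1 = 2; critical value at α = 0.1 is 4.605.
Since 0.088 < 4.605, we fail to reject the null hypothesis — the data are consistent with the 1:2:1 ratio.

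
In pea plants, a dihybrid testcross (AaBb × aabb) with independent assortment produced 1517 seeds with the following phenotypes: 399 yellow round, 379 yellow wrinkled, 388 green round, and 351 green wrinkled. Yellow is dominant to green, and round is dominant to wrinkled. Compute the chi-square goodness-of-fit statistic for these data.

3.335

A dihybrid testcross with independent assortment gives a 1:1:1:1 ratio.
Expected counts for N = 1517 under a 1:1:1:1 ratio (total parts = 4):
  yellow round: 1517 × 1/4 = 379.25
  yellow wrinkled: 1517 × 1/4 = 379.25
  green round: 1517 × 1/4 = 379.25
  green wrinkled: 1517 × 1/4 = 379.25
χ² = Σ (O − E)² / E
  yellow round: (399 − 379.25)² / 379.25 = 1.0285
  yellow wrinkled: (379 − 379.25)² / 379.25 = 0.0002
  green round: (388 − 379.25)² / 379.25 = 0.2019
  green wrinkled: (351 − 379.25)² / 379.25 = 2.1043
χ² = 1.0285 + 0.0002 + 0.2019 + 2.1043 = 3.3349 ≈ 3.335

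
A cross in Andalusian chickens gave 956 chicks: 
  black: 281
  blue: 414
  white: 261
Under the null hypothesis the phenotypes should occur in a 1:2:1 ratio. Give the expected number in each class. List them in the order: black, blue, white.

239, 478, 239

Total ratio parts = 4. Expected numbers out of 956:
  black: 956 × 1/4 = 239
  blue: 956 × 2/4 = 478
  white: 956 × 1/4 = 239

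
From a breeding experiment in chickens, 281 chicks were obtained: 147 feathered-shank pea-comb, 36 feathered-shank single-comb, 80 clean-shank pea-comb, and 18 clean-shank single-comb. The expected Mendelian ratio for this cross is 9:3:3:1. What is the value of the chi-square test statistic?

20.229

The 9:3:3:1 ratio has 16 parts, so with N = 281 the expected counts are:
  feathered-shank pea-comb: 281 × 9/16 = 158.0625
  feathered-shank single-comb: 281 × 3/16 = 52.6875
  clean-shank pea-comb: 281 × 3/16 = 52.6875
  clean-shank single-comb: 281 × 1/16 = 17.5625
χ² = Σ (O − E)² / E
  feathered-shank pea-comb: (147 − 158.0625)² / 158.0625 = 0.7742
  feathered-shank single-comb: (36 − 52.6875)² / 52.6875 = 5.2854
  clean-shank pea-comb: (80 − 52.6875)² / 52.6875 = 14.1584
  clean-shank single-comb: (18 − 17.5625)² / 17.5625 = 0.0109
χ² = 0.7742 + 5.2854 + 14.1584 + 0.0109 = 20.2289 ≈ 20.229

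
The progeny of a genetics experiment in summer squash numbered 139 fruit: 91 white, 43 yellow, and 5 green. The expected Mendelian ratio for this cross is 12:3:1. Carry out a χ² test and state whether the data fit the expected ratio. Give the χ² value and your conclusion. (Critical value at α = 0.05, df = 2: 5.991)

Expected counts for N = 139 under a 12:3:1 ratio (total parts = 16):
  white: 139 × 12/16 = 104.25
  yellow: 139 × 3/16 = 26.0625
  green: 139 × 1/16 = 8.6875
χ² = Σ (O − E)² / E
  white: (91 − 104.25)² / 104.25 = 1.6841
  yellow: (43 − 26.0625)² / 26.0625 = 11.0073
  green: (5 − 8.6875)² / 8.6875 = 1.5652
χ² = 1.6841 + 11.0073 + 1.5652 = 14.2566 ≈ 14.257
Degrees of freedom = 3 − 1 = 2; critical value at α = 0.05 is 5.991.
Since 14.257 > 5.991, we reject the null hypothesis — the data do not fit the 12:3:1 ratio.

14.257; not consistent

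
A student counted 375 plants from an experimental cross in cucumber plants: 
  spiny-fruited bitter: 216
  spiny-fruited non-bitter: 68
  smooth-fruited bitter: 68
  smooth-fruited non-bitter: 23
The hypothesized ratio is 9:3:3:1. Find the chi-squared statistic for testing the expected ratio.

0.282

Under the 9:3:3:1 hypothesis (Σ ratio = 16, N = 375):
  spiny-fruited bitter: 375 × 9/16 = 210.9375
  spiny-fruited non-bitter: 375 × 3/16 = 70.3125
  smooth-fruited bitter: 375 × 3/16 = 70.3125
  smooth-fruited non-bitter: 375 × 1/16 = 23.4375
χ² = Σ (O − E)² / E
  spiny-fruited bitter: (216 − 210.9375)² / 210.9375 = 0.1215
  spiny-fruited non-bitter: (68 − 70.3125)² / 70.3125 = 0.0761
  smooth-fruited bitter: (68 − 70.3125)² / 70.3125 = 0.0761
  smooth-fruited non-bitter: (23 − 23.4375)² / 23.4375 = 0.0082
χ² = 0.1215 + 0.0761 + 0.0761 + 0.0082 = 0.2819 ≈ 0.282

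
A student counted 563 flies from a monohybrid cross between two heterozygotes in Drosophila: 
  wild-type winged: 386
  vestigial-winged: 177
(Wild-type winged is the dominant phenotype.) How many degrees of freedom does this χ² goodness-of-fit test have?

1

For a monohybrid cross between heterozygotes with complete dominance, the expected phenotypic ratio is 3:1.
A goodness-of-fit test with 2 phenotype classes has df = 2 − 1 = 1.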